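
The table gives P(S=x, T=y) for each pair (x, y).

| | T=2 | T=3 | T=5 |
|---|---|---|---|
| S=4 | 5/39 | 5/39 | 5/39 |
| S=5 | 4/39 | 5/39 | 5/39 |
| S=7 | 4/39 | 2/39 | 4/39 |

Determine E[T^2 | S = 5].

93/7

P(S = 5) = 14/39.
Σ T^2·P over the event = 4·(4/39) + 9·(5/39) + 25·(5/39) = 62/13.
E[T^2 | S = 5] = (62/13) / (14/39) = 93/7.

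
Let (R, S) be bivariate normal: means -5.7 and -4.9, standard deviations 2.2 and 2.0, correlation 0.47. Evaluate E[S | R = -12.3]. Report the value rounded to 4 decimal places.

For a bivariate normal, E[S | R=x] = μ_S + ρ·(σ_S/σ_R)·(x − μ_R).
E[S | R=-12.3] = -4.9 + (0.47)·(2.0/2.2)·(-12.3 − (-5.7)) = -4.9 + (0.42727)·(-6.6) = -7.7200.

-7.7200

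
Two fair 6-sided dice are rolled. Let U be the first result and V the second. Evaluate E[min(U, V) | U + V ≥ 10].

Outcomes with U + V ≥ 10: (4,6), (5,5), (5,6), (6,4), (6,5), (6,6), each with probability 1/36.
E[min(U, V) | U + V ≥ 10] = (4 + 5 + 5 + 4 + 5 + 6) / 6 = 29/6.

29/6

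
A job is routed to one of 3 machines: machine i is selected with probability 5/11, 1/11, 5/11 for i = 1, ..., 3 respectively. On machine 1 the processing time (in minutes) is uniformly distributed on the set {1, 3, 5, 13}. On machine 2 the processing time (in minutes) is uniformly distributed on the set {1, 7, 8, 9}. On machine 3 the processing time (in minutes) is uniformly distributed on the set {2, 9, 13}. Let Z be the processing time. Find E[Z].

E[Z | machine 1] = (1+3+5+13)/4 = 11/2.
E[Z | machine 2] = (1+7+8+9)/4 = 25/4.
E[Z | machine 3] = (2+9+13)/3 = 8.
E[Z] = (5/11)·(11/2) + (1/11)·(25/4) + (5/11)·(8) = 295/44.

295/44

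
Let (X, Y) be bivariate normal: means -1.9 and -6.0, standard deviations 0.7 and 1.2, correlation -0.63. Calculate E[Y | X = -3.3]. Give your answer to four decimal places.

-4.4880

For a bivariate normal, E[Y | X=x] = μ_Y + ρ·(σ_Y/σ_X)·(x − μ_X).
E[Y | X=-3.3] = -6.0 + (-0.63)·(1.2/0.7)·(-3.3 − (-1.9)) = -6.0 + (-1.08)·(-1.4) = -4.4880.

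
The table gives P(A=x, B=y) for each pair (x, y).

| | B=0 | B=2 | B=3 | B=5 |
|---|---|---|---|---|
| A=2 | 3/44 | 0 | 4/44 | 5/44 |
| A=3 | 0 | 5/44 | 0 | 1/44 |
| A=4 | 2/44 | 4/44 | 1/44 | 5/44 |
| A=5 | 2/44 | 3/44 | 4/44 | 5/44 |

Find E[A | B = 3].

32/9

P(B = 3) = 9/44.
Summing A·P(A=x,B=y) over the conditioning event gives 8/11.
E[A | B = 3] = (8/11) / (9/44) = 32/9.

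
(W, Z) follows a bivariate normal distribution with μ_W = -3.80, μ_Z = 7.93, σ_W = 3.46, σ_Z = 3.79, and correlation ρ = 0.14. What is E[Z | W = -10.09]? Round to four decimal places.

The regression of Z on W has slope ρ·σ_Z/σ_W and passes through (μ_W, μ_Z).
E[Z | W=-10.09] = 7.93 + (0.14)·(3.79/3.46)·(-10.09 − (-3.80)) = 7.93 + (0.15335)·(-6.29) = 6.9654.

6.9654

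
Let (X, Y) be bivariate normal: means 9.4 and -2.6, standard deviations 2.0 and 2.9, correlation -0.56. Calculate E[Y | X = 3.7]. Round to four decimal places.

2.0284

For a bivariate normal, E[Y | X=x] = μ_Y + ρ·(σ_Y/σ_X)·(x − μ_X).
E[Y | X=3.7] = -2.6 + (-0.56)·(2.9/2.0)·(3.7 − (9.4)) = -2.6 + (-0.812)·(-5.7) = 2.0284.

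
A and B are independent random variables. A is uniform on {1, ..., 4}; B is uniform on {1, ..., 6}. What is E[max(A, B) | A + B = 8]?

5

Outcomes with A + B = 8: (2,6), (3,5), (4,4), each with probability 1/24.
E[max(A, B) | A + B = 8] = (6 + 5 + 4) / 3 = 5.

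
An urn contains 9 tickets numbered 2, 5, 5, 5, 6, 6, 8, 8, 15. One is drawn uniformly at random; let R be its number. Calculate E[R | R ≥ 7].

31/3

P(R ≥ 7) = 1/3.
Σ over the event: 8·2/9 + 15·1/9 = 31/9.
E[R | R ≥ 7] = (31/9) / (1/3) = 31/3.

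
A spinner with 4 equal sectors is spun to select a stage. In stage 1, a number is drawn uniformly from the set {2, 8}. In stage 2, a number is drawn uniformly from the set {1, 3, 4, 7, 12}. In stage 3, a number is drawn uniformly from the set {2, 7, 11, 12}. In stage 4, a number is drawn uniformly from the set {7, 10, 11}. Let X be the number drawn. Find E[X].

104/15

E[X | stage 1] = (2+8)/2 = 5.
E[X | stage 2] = (1+3+4+7+12)/5 = 27/5.
E[X | stage 3] = (2+7+11+12)/4 = 8.
E[X | stage 4] = (7+10+11)/3 = 28/3.
E[X] = (1/4)·(5) + (1/4)·(27/5) + (1/4)·(8) + (1/4)·(28/3) = 104/15.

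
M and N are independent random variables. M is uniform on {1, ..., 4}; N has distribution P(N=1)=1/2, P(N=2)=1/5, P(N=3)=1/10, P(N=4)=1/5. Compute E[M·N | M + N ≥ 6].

109/10

P(M + N ≥ 6) = 1/4.
Summing MN·P(x,y) over outcomes with M + N ≥ 6 gives 109/40.
E[M·N | M + N ≥ 6] = (109/40) / (1/4) = 109/10.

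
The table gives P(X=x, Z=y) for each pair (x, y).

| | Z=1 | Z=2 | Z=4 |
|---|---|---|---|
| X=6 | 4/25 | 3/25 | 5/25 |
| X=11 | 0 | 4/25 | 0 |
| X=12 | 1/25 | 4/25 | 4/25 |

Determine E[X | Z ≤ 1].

P(Z ≤ 1) = 1/5.
Σ X·P over the event = 6·(4/25) + 12·(1/25) = 36/25.
E[X | Z ≤ 1] = (36/25) / (1/5) = 36/5.

36/5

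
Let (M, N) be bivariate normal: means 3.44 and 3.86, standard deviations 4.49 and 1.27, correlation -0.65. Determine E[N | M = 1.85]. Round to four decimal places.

4.1523

For a bivariate normal, E[N | M=x] = μ_N + ρ·(σ_N/σ_M)·(x − μ_M).
E[N | M=1.85] = 3.86 + (-0.65)·(1.27/4.49)·(1.85 − (3.44)) = 3.86 + (-0.18385)·(-1.59) = 4.1523.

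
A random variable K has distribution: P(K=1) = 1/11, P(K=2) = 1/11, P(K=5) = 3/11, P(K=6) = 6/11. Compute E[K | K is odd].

4

P(K is odd) = 4/11.
Σ over the event: 1·1/11 + 5·3/11 = 16/11.
E[K | K is odd] = (16/11) / (4/11) = 4.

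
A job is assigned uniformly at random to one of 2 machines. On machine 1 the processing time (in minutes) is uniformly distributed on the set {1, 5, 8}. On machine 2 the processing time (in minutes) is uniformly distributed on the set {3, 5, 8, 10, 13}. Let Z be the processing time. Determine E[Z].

187/30

E[Z | machine 1] = (1+5+8)/3 = 14/3.
E[Z | machine 2] = (3+5+8+10+13)/5 = 39/5.
By the law of total expectation,
E[Z] = (1/2)·(14/3) + (1/2)·(39/5) = 187/30.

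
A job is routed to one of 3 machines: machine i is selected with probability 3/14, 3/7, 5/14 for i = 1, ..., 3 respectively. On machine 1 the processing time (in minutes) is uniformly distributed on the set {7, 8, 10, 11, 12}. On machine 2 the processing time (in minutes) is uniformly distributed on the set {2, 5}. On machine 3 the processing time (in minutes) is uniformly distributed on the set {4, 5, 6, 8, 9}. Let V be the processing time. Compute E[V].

E[V | machine 1] = (7+8+10+11+12)/5 = 48/5.
E[V | machine 2] = (2+5)/2 = 7/2.
E[V | machine 3] = (4+5+6+8+9)/5 = 32/5.
E[V] = (3/14)·(48/5) + (3/7)·(7/2) + (5/14)·(32/5) = 409/70.

409/70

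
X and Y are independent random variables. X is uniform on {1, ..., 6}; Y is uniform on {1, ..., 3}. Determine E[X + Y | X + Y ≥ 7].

23/3

Outcomes with X + Y ≥ 7: (4,3), (5,2), (5,3), (6,1), (6,2), (6,3), each with probability 1/18.
E[X + Y | X + Y ≥ 7] = (7 + 7 + 8 + 7 + 8 + 9) / 6 = 23/3.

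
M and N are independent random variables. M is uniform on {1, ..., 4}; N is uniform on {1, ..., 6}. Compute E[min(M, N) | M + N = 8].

3

P(M + N = 8) = 1/8.
Summing min(M,N)·P(x,y) over outcomes with M + N = 8 gives 3/8.
E[min(M, N) | M + N = 8] = (3/8) / (1/8) = 3.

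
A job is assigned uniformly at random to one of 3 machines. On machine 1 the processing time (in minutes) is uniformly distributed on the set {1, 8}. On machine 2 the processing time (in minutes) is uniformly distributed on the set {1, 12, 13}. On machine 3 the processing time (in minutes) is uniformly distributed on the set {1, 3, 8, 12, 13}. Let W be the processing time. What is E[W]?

E[W | machine 1] = (1+8)/2 = 9/2.
E[W | machine 2] = (1+12+13)/3 = 26/3.
E[W | machine 3] = (1+3+8+12+13)/5 = 37/5.
By the law of total expectation,
E[W] = (1/3)·(9/2) + (1/3)·(26/3) + (1/3)·(37/5) = 617/90.

617/90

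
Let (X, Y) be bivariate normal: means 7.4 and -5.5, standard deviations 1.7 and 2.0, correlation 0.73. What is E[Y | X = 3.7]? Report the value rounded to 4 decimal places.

The regression of Y on X has slope ρ·σ_Y/σ_X and passes through (μ_X, μ_Y).
E[Y | X=3.7] = -5.5 + (0.73)·(2.0/1.7)·(3.7 − (7.4)) = -5.5 + (0.85882)·(-3.7) = -8.6776.

-8.6776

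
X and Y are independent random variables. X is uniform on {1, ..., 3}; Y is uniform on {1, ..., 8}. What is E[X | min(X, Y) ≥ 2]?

P(min(X, Y) ≥ 2) = 7/12.
Summing X·P(x,y) over outcomes with min(X, Y) ≥ 2 gives 35/24.
E[X | min(X, Y) ≥ 2] = (35/24) / (7/12) = 5/2.

5/2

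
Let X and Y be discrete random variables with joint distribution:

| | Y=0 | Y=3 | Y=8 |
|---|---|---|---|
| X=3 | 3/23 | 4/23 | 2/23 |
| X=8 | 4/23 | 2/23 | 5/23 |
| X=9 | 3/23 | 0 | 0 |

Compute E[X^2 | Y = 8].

338/7

P(Y = 8) = 7/23.
Σ X^2·P over the event = 9·(2/23) + 64·(5/23) = 338/23.
E[X^2 | Y = 8] = (338/23) / (7/23) = 338/7.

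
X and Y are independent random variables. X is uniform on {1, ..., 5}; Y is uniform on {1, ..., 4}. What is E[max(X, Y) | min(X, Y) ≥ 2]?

P(min(X, Y) ≥ 2) = 3/5.
Summing max(X,Y)·P(x,y) over outcomes with min(X, Y) ≥ 2 gives 23/10.
E[max(X, Y) | min(X, Y) ≥ 2] = (23/10) / (3/5) = 23/6.

23/6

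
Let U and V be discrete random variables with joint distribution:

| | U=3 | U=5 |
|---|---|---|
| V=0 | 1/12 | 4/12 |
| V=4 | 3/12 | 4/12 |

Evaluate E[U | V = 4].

P(V = 4) = 7/12.
Σ U·P over the event = 3·(3/12) + 5·(4/12) = 29/12.
E[U | V = 4] = (29/12) / (7/12) = 29/7.

29/7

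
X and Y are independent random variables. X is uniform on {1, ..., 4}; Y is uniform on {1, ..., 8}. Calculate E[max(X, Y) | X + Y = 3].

2

Outcomes with X + Y = 3: (1,2), (2,1), each with probability 1/32.
E[max(X, Y) | X + Y = 3] = (2 + 2) / 2 = 2.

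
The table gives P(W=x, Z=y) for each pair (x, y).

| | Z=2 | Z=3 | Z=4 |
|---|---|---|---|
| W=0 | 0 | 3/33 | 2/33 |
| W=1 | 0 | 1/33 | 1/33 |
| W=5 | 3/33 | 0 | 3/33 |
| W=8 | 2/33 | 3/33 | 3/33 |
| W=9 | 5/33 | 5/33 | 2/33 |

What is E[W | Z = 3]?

P(Z = 3) = 4/11.
Σ W·P over the event = 0·(3/33) + 1·(1/33) + 8·(3/33) + 9·(5/33) = 70/33.
E[W | Z = 3] = (70/33) / (4/11) = 35/6.

35/6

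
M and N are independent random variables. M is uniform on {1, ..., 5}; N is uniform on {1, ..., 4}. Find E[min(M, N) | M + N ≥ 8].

11/3

Outcomes with M + N ≥ 8: (4,4), (5,3), (5,4), each with probability 1/20.
E[min(M, N) | M + N ≥ 8] = (4 + 3 + 4) / 3 = 11/3.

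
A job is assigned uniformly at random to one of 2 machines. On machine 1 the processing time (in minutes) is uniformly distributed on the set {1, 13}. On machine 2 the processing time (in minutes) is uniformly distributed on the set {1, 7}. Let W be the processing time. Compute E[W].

11/2

E[W | machine 1] = (1+13)/2 = 7.
E[W | machine 2] = (1+7)/2 = 4.
By the law of total expectation,
E[W] = (1/2)·(7) + (1/2)·(4) = 11/2.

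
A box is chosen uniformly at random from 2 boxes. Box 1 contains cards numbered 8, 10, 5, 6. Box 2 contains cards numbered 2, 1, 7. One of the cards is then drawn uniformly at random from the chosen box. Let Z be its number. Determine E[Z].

127/24

E[Z | box 1] = (8+10+5+6)/4 = 29/4.
E[Z | box 2] = (2+1+7)/3 = 10/3.
By the law of total expectation,
E[Z] = (1/2)·(29/4) + (1/2)·(10/3) = 127/24.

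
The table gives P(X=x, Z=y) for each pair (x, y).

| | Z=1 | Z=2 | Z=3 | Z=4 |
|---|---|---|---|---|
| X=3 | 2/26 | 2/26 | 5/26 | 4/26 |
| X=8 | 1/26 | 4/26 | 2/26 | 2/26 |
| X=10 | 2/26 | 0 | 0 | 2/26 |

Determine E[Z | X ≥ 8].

P(X ≥ 8) = 1/2.
Σ Z·P over the event = 1·(1/26) + 2·(4/26) + 3·(2/26) + 4·(2/26) + 1·(2/26) + 4·(2/26) = 33/26.
E[Z | X ≥ 8] = (33/26) / (1/2) = 33/13.

33/13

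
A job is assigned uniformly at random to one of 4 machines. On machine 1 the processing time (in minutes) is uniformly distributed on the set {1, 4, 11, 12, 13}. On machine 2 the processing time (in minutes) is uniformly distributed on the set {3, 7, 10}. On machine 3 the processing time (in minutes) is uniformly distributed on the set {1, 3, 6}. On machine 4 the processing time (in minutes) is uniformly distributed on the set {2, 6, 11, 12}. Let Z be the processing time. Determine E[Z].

E[Z | machine 1] = (1+4+11+12+13)/5 = 41/5.
E[Z | machine 2] = (3+7+10)/3 = 20/3.
E[Z | machine 3] = (1+3+6)/3 = 10/3.
E[Z | machine 4] = (2+6+11+12)/4 = 31/4.
E[Z] = (1/4)·(41/5) + (1/4)·(20/3) + (1/4)·(10/3) + (1/4)·(31/4) = 519/80.

519/80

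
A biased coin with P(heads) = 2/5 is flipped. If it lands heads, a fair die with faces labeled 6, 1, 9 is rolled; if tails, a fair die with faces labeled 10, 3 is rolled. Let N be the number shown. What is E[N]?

181/30

E[N | heads] = (6+1+9)/3 = 16/3.
E[N | tails] = (10+3)/2 = 13/2.
By the law of total expectation,
E[N] = (2/5)·(16/3) + (3/5)·(13/2) = 181/30.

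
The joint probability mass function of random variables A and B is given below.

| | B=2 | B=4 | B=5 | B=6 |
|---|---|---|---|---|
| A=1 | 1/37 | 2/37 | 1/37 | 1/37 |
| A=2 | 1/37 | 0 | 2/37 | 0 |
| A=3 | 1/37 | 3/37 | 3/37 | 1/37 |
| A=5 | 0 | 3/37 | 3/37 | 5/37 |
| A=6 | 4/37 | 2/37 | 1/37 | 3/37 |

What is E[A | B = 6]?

47/10

P(B = 6) = 10/37.
Σ A·P over the event = 1·(1/37) + 3·(1/37) + 5·(5/37) + 6·(3/37) = 47/37.
E[A | B = 6] = (47/37) / (10/37) = 47/10.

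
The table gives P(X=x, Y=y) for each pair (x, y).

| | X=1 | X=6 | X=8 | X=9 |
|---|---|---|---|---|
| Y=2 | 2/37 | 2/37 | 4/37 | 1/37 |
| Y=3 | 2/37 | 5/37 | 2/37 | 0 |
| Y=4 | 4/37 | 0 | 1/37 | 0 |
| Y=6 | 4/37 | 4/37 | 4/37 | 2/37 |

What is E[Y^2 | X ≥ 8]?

P(X ≥ 8) = 14/37.
Summing Y^2·P(X=x,Y=y) over the conditioning event gives 270/37.
E[Y^2 | X ≥ 8] = (270/37) / (14/37) = 135/7.

135/7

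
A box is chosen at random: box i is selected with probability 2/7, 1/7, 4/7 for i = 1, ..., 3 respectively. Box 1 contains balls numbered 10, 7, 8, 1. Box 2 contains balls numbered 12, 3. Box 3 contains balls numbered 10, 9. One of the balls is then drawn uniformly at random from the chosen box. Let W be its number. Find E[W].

E[W | box 1] = (10+7+8+1)/4 = 13/2.
E[W | box 2] = (12+3)/2 = 15/2.
E[W | box 3] = (10+9)/2 = 19/2.
By the law of total expectation,
E[W] = (2/7)·(13/2) + (1/7)·(15/2) + (4/7)·(19/2) = 117/14.

117/14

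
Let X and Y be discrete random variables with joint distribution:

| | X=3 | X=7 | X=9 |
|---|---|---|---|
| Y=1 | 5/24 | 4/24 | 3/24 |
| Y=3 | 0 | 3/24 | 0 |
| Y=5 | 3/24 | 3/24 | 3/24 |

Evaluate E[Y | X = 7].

14/5

P(X = 7) = 5/12.
Σ Y·P over the event = 1·(4/24) + 3·(3/24) + 5·(3/24) = 7/6.
E[Y | X = 7] = (7/6) / (5/12) = 14/5.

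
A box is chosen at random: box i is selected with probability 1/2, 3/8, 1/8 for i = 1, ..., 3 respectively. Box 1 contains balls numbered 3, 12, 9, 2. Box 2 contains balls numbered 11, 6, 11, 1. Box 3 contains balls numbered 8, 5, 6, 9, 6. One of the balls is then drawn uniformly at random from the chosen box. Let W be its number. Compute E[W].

E[W | box 1] = (3+12+9+2)/4 = 13/2.
E[W | box 2] = (11+6+11+1)/4 = 29/4.
E[W | box 3] = (8+5+6+9+6)/5 = 34/5.
By the law of total expectation,
E[W] = (1/2)·(13/2) + (3/8)·(29/4) + (1/8)·(34/5) = 1091/160.

1091/160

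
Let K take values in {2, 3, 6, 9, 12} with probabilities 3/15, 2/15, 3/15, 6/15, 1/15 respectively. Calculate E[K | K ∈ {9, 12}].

P(K ∈ {9, 12}) = 7/15.
Σ over the event: 9·2/5 + 12·1/15 = 22/5.
E[K | K ∈ {9, 12}] = (22/5) / (7/15) = 66/7.

66/7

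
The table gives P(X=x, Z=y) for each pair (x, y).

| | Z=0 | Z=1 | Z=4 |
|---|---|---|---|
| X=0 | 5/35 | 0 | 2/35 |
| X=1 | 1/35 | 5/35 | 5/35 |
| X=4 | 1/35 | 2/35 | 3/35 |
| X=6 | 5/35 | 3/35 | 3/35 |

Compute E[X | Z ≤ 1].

P(Z ≤ 1) = 22/35.
Σ X·P over the event = 0·(5/35) + 1·(1/35) + 1·(5/35) + 4·(1/35) + 4·(2/35) + 6·(5/35) + 6·(3/35) = 66/35.
E[X | Z ≤ 1] = (66/35) / (22/35) = 3.

3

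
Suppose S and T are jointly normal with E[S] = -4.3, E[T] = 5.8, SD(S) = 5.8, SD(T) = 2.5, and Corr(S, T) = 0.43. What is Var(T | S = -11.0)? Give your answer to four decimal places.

The conditional variance in a bivariate normal is σ_T²(1 − ρ²), independent of x.
Var(T | S=-11.0) = (2.5)²·(1 − (0.43)²) = 6.25·0.8151 = 5.0944.

5.0944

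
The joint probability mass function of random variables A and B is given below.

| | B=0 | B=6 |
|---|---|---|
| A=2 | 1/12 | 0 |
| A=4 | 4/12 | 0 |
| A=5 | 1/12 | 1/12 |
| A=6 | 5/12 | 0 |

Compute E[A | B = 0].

P(B = 0) = 11/12.
Σ A·P over the event = 2·(1/12) + 4·(4/12) + 5·(1/12) + 6·(5/12) = 53/12.
E[A | B = 0] = (53/12) / (11/12) = 53/11.

53/11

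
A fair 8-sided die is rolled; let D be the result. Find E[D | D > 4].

Given D > 4, D is equally likely to be any of {5, 6, 7, 8}.
E[D | D > 4] = (5 + 6 + 7 + 8) / 4 = 13/2.

13/2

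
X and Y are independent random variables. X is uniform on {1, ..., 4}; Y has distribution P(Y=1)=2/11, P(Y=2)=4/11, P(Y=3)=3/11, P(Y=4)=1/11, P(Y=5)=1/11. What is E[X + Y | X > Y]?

89/17

P(X > Y) = 17/44.
Summing (X+Y)·P(x,y) over outcomes with X > Y gives 89/44.
E[X + Y | X > Y] = (89/44) / (17/44) = 89/17.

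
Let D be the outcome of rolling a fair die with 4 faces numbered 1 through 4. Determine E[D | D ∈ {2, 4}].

P(D ∈ {2, 4}) = 1/2.
Σ over the event: 2·1/4 + 4·1/4 = 3/2.
E[D | D ∈ {2, 4}] = (3/2) / (1/2) = 3.

3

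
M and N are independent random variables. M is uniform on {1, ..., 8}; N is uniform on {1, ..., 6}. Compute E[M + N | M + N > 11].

38/3

Outcomes with M + N > 11: (6,6), (7,5), (7,6), (8,4), (8,5), (8,6), each with probability 1/48.
E[M + N | M + N > 11] = (12 + 12 + 13 + 12 + 13 + 14) / 6 = 38/3.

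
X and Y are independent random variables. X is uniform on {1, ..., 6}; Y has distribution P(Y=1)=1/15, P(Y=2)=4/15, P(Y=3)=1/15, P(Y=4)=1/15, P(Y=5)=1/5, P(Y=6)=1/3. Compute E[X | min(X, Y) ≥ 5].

P(min(X, Y) ≥ 5) = 8/45.
Summing X·P(x,y) over outcomes with min(X, Y) ≥ 5 gives 44/45.
E[X | min(X, Y) ≥ 5] = (44/45) / (8/45) = 11/2.

11/2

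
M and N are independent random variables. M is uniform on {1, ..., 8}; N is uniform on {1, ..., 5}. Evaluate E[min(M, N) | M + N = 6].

P(M + N = 6) = 1/8.
Summing min(M,N)·P(x,y) over outcomes with M + N = 6 gives 9/40.
E[min(M, N) | M + N = 6] = (9/40) / (1/8) = 9/5.

9/5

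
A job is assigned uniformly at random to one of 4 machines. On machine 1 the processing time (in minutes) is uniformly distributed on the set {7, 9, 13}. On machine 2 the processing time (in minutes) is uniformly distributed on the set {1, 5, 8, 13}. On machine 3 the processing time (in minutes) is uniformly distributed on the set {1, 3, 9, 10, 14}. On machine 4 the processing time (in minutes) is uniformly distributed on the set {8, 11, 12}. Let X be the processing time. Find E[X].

683/80

E[X | machine 1] = (7+9+13)/3 = 29/3.
E[X | machine 2] = (1+5+8+13)/4 = 27/4.
E[X | machine 3] = (1+3+9+10+14)/5 = 37/5.
E[X | machine 4] = (8+11+12)/3 = 31/3.
E[X] = (1/4)·(29/3) + (1/4)·(27/4) + (1/4)·(37/5) + (1/4)·(31/3) = 683/80.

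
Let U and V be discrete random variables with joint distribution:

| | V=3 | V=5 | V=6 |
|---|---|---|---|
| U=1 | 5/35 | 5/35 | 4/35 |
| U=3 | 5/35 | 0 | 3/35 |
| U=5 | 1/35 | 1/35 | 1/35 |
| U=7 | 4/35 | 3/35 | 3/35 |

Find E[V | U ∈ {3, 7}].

13/3

P(U ∈ {3, 7}) = 18/35.
Σ V·P over the event = 3·(5/35) + 6·(3/35) + 3·(4/35) + 5·(3/35) + 6·(3/35) = 78/35.
E[V | U ∈ {3, 7}] = (78/35) / (18/35) = 13/3.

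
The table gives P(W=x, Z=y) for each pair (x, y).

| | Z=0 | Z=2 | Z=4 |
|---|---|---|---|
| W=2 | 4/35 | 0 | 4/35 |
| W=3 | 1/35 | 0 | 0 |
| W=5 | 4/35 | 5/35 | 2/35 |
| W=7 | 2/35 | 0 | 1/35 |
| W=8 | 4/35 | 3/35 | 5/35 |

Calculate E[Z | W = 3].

P(W = 3) = 1/35.
Σ Z·P over the event = 0·(1/35) = 0.
E[Z | W = 3] = (0) / (1/35) = 0.

0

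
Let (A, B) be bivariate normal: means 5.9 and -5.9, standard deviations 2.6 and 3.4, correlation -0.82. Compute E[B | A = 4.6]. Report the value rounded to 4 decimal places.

-4.5060

The regression of B on A has slope ρ·σ_B/σ_A and passes through (μ_A, μ_B).
E[B | A=4.6] = -5.9 + (-0.82)·(3.4/2.6)·(4.6 − (5.9)) = -5.9 + (-1.0723)·(-1.3) = -4.5060.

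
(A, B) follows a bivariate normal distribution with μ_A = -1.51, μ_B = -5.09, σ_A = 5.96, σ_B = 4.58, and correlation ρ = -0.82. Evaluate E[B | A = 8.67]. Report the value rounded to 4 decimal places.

E[B | A=x] = μ_B + ρ(σ_B/σ_A)(x − μ_A) for jointly normal variables.
E[B | A=8.67] = -5.09 + (-0.82)·(4.58/5.96)·(8.67 − (-1.51)) = -5.09 + (-0.630134)·(10.18) = -11.5048.

-11.5048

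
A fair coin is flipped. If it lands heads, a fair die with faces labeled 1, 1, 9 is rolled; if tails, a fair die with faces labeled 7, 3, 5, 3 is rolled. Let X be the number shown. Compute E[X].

49/12

E[X | heads] = (1+1+9)/3 = 11/3.
E[X | tails] = (7+3+5+3)/4 = 9/2.
E[X] = (1/2)·(11/3) + (1/2)·(9/2) = 49/12.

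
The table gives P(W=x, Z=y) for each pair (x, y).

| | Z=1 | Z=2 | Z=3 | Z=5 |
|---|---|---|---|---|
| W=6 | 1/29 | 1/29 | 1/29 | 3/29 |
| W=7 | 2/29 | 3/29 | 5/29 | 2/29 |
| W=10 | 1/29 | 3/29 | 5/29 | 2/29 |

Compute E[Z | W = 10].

P(W = 10) = 11/29.
Σ Z·P over the event = 1·(1/29) + 2·(3/29) + 3·(5/29) + 5·(2/29) = 32/29.
E[Z | W = 10] = (32/29) / (11/29) = 32/11.

32/11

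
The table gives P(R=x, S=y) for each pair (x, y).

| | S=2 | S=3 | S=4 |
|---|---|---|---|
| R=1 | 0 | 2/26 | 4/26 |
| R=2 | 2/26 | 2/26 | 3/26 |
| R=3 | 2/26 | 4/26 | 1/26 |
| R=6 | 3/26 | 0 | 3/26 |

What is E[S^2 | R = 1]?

P(R = 1) = 3/13.
Σ S^2·P over the event = 9·(2/26) + 16·(4/26) = 41/13.
E[S^2 | R = 1] = (41/13) / (3/13) = 41/3.

41/3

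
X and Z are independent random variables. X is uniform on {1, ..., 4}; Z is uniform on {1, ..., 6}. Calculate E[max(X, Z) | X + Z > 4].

P(X + Z > 4) = 3/4.
Summing max(X,Z)·P(x,y) over outcomes with X + Z > 4 gives 27/8.
E[max(X, Z) | X + Z > 4] = (27/8) / (3/4) = 9/2.

9/2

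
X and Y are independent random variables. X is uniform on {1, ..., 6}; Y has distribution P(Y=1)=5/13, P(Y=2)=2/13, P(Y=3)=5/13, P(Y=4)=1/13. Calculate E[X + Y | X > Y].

158/25

P(X > Y) = 25/39.
Summing (X+Y)·P(x,y) over outcomes with X > Y gives 158/39.
E[X + Y | X > Y] = (158/39) / (25/39) = 158/25.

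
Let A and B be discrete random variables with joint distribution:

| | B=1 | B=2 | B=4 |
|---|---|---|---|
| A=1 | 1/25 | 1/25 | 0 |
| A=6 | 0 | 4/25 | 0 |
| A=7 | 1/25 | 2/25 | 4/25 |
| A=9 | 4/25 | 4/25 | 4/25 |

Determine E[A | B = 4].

P(B = 4) = 8/25.
Σ A·P over the event = 7·(4/25) + 9·(4/25) = 64/25.
E[A | B = 4] = (64/25) / (8/25) = 8.

8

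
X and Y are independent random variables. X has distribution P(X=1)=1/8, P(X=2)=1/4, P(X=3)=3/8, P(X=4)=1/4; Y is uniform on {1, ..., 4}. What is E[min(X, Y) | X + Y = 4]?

P(X + Y = 4) = 3/16.
Summing min(X,Y)·P(x,y) over outcomes with X + Y = 4 gives 1/4.
E[min(X, Y) | X + Y = 4] = (1/4) / (3/16) = 4/3.

4/3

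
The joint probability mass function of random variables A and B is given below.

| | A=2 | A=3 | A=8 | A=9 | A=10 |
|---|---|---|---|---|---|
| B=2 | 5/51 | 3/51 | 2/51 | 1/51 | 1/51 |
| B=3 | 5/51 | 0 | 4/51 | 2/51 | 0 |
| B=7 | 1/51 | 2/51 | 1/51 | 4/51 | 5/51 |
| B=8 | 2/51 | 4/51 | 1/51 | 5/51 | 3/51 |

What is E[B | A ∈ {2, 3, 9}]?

88/17

P(A ∈ {2, 3, 9}) = 2/3.
Summing B·P(A=x,B=y) over the conditioning event gives 176/51.
E[B | A ∈ {2, 3, 9}] = (176/51) / (2/3) = 88/17.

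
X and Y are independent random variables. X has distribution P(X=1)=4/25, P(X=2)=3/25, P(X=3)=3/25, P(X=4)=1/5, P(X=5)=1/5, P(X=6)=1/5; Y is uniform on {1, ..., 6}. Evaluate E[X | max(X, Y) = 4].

33/10

P(max(X, Y) = 4) = 1/5.
Summing X·P(x,y) over outcomes with max(X, Y) = 4 gives 33/50.
E[X | max(X, Y) = 4] = (33/50) / (1/5) = 33/10.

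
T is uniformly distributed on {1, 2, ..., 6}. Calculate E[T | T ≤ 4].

5/2

Given T ≤ 4, T is equally likely to be any of {1, 2, 3, 4}.
E[T | T ≤ 4] = (1 + 2 + 3 + 4) / 4 = 5/2.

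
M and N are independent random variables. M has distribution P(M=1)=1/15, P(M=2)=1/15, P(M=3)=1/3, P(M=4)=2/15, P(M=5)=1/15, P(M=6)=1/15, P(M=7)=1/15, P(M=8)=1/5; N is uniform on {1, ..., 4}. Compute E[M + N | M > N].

312/41

P(M > N) = 41/60.
Summing (M+N)·P(x,y) over outcomes with M > N gives 26/5.
E[M + N | M > N] = (26/5) / (41/60) = 312/41.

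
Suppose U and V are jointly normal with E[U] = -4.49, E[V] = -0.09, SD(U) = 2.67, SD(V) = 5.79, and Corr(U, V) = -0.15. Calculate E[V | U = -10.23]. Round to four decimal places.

1.7771

For a bivariate normal, E[V | U=x] = μ_V + ρ·(σ_V/σ_U)·(x − μ_U).
E[V | U=-10.23] = -0.09 + (-0.15)·(5.79/2.67)·(-10.23 − (-4.49)) = -0.09 + (-0.32528)·(-5.74) = 1.7771.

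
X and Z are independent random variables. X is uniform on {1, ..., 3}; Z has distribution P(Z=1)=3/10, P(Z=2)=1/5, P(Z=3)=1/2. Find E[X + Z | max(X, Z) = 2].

P(max(X, Z) = 2) = 7/30.
Summing (X+Z)·P(x,y) over outcomes with max(X, Z) = 2 gives 23/30.
E[X + Z | max(X, Z) = 2] = (23/30) / (7/30) = 23/7.

23/7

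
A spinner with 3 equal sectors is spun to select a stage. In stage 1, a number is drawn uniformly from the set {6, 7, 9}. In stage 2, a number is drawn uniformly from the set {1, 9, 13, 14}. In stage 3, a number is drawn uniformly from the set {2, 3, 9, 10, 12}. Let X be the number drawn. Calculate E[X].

1427/180

E[X | stage 1] = (6+7+9)/3 = 22/3.
E[X | stage 2] = (1+9+13+14)/4 = 37/4.
E[X | stage 3] = (2+3+9+10+12)/5 = 36/5.
E[X] = (1/3)·(22/3) + (1/3)·(37/4) + (1/3)·(36/5) = 1427/180.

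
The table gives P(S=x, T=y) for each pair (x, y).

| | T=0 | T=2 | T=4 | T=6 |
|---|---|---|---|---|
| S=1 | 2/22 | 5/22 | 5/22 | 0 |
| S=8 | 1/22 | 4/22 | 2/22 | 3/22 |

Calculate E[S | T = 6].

P(T = 6) = 3/22.
Σ S·P over the event = 8·(3/22) = 12/11.
E[S | T = 6] = (12/11) / (3/22) = 8.

8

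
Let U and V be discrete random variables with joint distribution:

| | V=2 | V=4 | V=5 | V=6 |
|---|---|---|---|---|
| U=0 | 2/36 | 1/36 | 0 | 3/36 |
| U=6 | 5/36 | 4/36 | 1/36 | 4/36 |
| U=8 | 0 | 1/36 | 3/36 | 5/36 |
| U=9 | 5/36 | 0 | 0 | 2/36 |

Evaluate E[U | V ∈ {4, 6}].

P(V ∈ {4, 6}) = 5/9.
Summing U·P(U=x,V=y) over the conditioning event gives 19/6.
E[U | V ∈ {4, 6}] = (19/6) / (5/9) = 57/10.

57/10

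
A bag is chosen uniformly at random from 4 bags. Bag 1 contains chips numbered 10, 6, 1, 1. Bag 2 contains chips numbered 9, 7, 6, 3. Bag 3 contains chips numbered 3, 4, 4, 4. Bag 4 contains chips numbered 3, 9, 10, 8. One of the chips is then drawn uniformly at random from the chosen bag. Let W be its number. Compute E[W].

E[W | bag 1] = (10+6+1+1)/4 = 9/2.
E[W | bag 2] = (9+7+6+3)/4 = 25/4.
E[W | bag 3] = (3+4+4+4)/4 = 15/4.
E[W | bag 4] = (3+9+10+8)/4 = 15/2.
E[W] = (1/4)·(9/2) + (1/4)·(25/4) + (1/4)·(15/4) + (1/4)·(15/2) = 11/2.

11/2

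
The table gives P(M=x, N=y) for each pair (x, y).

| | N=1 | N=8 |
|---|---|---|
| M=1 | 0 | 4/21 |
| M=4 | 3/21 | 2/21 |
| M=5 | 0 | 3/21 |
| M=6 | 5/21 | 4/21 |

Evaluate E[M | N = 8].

P(N = 8) = 13/21.
Σ M·P over the event = 1·(4/21) + 4·(2/21) + 5·(3/21) + 6·(4/21) = 17/7.
E[M | N = 8] = (17/7) / (13/21) = 51/13.

51/13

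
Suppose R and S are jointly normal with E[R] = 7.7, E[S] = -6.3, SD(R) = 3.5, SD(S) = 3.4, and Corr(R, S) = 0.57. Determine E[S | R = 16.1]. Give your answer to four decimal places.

E[S | R=x] = μ_S + ρ(σ_S/σ_R)(x − μ_R) for jointly normal variables.
E[S | R=16.1] = -6.3 + (0.57)·(3.4/3.5)·(16.1 − (7.7)) = -6.3 + (0.55371)·(8.4) = -1.6488.

-1.6488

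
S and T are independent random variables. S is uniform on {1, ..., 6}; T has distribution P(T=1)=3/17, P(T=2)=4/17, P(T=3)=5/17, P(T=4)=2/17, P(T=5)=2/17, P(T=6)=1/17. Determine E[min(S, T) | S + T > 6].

P(S + T > 6) = 25/51.
Summing min(S,T)·P(x,y) over outcomes with S + T > 6 gives 3/2.
E[min(S, T) | S + T > 6] = (3/2) / (25/51) = 153/50.

153/50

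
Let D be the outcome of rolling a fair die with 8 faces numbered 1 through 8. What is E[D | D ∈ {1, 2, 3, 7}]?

13/4

P(D ∈ {1, 2, 3, 7}) = 1/2.
Σ over the event: 1·1/8 + 2·1/8 + 3·1/8 + 7·1/8 = 13/8.
E[D | D ∈ {1, 2, 3, 7}] = (13/8) / (1/2) = 13/4.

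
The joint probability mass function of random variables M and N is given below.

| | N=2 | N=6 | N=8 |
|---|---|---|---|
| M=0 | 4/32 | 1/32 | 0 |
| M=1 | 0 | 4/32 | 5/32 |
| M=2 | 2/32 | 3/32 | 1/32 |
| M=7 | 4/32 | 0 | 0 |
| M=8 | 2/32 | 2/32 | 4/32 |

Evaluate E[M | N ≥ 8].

39/10

P(N ≥ 8) = 5/16.
Summing M·P(M=x,N=y) over the conditioning event gives 39/32.
E[M | N ≥ 8] = (39/32) / (5/16) = 39/10.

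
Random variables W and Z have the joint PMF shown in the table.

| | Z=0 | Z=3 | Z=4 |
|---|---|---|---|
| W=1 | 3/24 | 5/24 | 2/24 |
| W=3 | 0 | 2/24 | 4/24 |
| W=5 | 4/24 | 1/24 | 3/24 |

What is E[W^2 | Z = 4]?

113/9

P(Z = 4) = 3/8.
Summing W^2·P(W=x,Z=y) over the conditioning event gives 113/24.
E[W^2 | Z = 4] = (113/24) / (3/8) = 113/9.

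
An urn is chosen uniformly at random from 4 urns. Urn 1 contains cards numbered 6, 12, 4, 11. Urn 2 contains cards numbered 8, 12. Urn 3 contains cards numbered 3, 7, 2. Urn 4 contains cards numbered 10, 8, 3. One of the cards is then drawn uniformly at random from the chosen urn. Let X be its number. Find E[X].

E[X | urn 1] = (6+12+4+11)/4 = 33/4.
E[X | urn 2] = (8+12)/2 = 10.
E[X | urn 3] = (3+7+2)/3 = 4.
E[X | urn 4] = (10+8+3)/3 = 7.
E[X] = (1/4)·(33/4) + (1/4)·(10) + (1/4)·(4) + (1/4)·(7) = 117/16.

117/16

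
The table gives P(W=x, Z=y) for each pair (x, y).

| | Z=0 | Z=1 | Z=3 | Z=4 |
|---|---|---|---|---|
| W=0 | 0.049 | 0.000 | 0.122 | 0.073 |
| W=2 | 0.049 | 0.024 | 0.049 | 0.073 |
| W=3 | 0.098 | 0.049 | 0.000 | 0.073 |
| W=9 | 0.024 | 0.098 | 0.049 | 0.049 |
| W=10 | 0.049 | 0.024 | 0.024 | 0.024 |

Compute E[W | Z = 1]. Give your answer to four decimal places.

P(Z = 1) = 0.195.
Σ W·P over the event = 2·(0.024) + 3·(0.049) + 9·(0.098) + 10·(0.024) = 1.317.
E[W | Z = 1] = (1.317) / (0.195) = 6.7538.

6.7538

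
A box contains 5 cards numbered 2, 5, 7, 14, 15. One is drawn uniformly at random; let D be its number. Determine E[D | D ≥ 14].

29/2

P(D ≥ 14) = 2/5.
Σ over the event: 14·1/5 + 15·1/5 = 29/5.
E[D | D ≥ 14] = (29/5) / (2/5) = 29/2.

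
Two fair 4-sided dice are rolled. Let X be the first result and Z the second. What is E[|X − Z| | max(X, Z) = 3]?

6/5

P(max(X, Z) = 3) = 5/16.
Summing |X−Z|·P(x,y) over outcomes with max(X, Z) = 3 gives 3/8.
E[|X − Z| | max(X, Z) = 3] = (3/8) / (5/16) = 6/5.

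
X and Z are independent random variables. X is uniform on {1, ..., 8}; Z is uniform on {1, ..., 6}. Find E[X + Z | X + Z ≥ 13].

Outcomes with X + Z ≥ 13: (7,6), (8,5), (8,6), each with probability 1/48.
E[X + Z | X + Z ≥ 13] = (13 + 13 + 14) / 3 = 40/3.

40/3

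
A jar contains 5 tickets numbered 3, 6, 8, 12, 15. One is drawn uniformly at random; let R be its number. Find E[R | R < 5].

3

P(R < 5) = 1/5.
Σ over the event: 3·1/5 = 3/5.
E[R | R < 5] = (3/5) / (1/5) = 3.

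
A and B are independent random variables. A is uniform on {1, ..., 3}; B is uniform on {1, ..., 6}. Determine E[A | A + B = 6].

2

Outcomes with A + B = 6: (1,5), (2,4), (3,3), each with probability 1/18.
E[A | A + B = 6] = (1 + 2 + 3) / 3 = 2.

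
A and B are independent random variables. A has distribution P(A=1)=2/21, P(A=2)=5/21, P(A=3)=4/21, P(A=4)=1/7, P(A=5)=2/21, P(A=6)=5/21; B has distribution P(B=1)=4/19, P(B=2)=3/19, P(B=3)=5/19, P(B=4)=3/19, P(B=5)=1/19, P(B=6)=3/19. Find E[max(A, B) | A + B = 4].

108/41

P(A + B = 4) = 41/399.
Summing max(A,B)·P(x,y) over outcomes with A + B = 4 gives 36/133.
E[max(A, B) | A + B = 4] = (36/133) / (41/399) = 108/41.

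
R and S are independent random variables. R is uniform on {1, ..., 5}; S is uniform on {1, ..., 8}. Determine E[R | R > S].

4

P(R > S) = 1/4.
Summing R·P(x,y) over outcomes with R > S gives 1.
E[R | R > S] = (1) / (1/4) = 4.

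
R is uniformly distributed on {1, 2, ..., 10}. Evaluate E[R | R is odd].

Given R is odd, R is equally likely to be any of {1, 3, 5, 7, 9}.
E[R | R is odd] = (1 + 3 + 5 + 7 + 9) / 5 = 5.

5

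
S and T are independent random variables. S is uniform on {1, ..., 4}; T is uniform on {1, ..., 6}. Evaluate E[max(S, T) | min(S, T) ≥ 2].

64/15

P(min(S, T) ≥ 2) = 5/8.
Summing max(S,T)·P(x,y) over outcomes with min(S, T) ≥ 2 gives 8/3.
E[max(S, T) | min(S, T) ≥ 2] = (8/3) / (5/8) = 64/15.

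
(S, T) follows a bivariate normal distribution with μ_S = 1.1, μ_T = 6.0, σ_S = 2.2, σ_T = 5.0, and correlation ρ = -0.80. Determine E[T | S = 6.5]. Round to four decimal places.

E[T | S=x] = μ_T + ρ(σ_T/σ_S)(x − μ_S) for jointly normal variables.
E[T | S=6.5] = 6.0 + (-0.80)·(5.0/2.2)·(6.5 − (1.1)) = 6.0 + (-1.81818)·(5.4) = -3.8182.

-3.8182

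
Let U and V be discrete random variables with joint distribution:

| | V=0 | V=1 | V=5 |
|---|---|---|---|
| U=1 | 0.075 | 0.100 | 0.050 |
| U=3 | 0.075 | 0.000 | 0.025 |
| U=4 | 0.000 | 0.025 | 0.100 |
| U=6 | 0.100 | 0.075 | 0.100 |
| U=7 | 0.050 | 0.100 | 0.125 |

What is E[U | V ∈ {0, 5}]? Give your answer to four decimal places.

4.6429

P(V ∈ {0, 5}) = 0.700.
Summing U·P(U=x,V=y) over the conditioning event gives 3.250.
E[U | V ∈ {0, 5}] = (3.250) / (0.700) = 4.6429.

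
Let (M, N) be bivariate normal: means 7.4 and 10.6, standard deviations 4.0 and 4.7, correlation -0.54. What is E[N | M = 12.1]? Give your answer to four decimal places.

7.6179

E[N | M=x] = μ_N + ρ(σ_N/σ_M)(x − μ_M) for jointly normal variables.
E[N | M=12.1] = 10.6 + (-0.54)·(4.7/4.0)·(12.1 − (7.4)) = 10.6 + (-0.6345)·(4.7) = 7.6179.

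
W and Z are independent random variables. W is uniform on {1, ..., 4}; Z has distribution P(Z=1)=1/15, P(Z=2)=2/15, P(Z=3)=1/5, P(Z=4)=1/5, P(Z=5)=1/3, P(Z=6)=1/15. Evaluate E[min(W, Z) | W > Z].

P(W > Z) = 1/6.
Summing min(W,Z)·P(x,y) over outcomes with W > Z gives 1/3.
E[min(W, Z) | W > Z] = (1/3) / (1/6) = 2.

2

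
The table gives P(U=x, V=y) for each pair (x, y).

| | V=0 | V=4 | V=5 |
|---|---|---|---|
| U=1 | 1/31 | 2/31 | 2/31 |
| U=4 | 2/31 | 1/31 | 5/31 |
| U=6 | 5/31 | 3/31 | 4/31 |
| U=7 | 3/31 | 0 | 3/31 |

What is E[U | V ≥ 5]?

P(V ≥ 5) = 14/31.
Σ U·P over the event = 1·(2/31) + 4·(5/31) + 6·(4/31) + 7·(3/31) = 67/31.
E[U | V ≥ 5] = (67/31) / (14/31) = 67/14.

67/14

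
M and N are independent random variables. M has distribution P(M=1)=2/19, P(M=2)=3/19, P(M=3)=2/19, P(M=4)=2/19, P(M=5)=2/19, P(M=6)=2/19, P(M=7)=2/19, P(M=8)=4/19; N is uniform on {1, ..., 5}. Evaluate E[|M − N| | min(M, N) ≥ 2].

83/34

P(min(M, N) ≥ 2) = 68/95.
Summing |M−N|·P(x,y) over outcomes with min(M, N) ≥ 2 gives 166/95.
E[|M − N| | min(M, N) ≥ 2] = (166/95) / (68/95) = 83/34.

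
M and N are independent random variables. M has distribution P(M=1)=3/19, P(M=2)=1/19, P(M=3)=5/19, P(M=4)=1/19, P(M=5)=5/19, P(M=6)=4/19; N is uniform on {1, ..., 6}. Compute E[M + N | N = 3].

130/19

P(N = 3) = 1/6.
Summing (M+N)·P(x,y) over outcomes with N = 3 gives 65/57.
E[M + N | N = 3] = (65/57) / (1/6) = 130/19.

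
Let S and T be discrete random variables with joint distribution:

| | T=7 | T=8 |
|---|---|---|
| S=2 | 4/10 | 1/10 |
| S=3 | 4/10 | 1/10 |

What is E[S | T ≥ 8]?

P(T ≥ 8) = 1/5.
Σ S·P over the event = 2·(1/10) + 3·(1/10) = 1/2.
E[S | T ≥ 8] = (1/2) / (1/5) = 5/2.

5/2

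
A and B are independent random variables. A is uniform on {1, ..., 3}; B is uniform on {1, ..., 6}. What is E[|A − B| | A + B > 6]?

P(A + B > 6) = 1/3.
Summing |A−B|·P(x,y) over outcomes with A + B > 6 gives 1.
E[|A − B| | A + B > 6] = (1) / (1/3) = 3.

3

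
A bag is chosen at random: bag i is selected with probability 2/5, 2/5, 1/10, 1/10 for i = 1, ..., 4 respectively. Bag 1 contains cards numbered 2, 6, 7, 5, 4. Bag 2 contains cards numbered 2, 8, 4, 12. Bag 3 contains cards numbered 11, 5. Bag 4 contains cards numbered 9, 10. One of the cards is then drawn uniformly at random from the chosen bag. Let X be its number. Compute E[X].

627/100

E[X | bag 1] = (2+6+7+5+4)/5 = 24/5.
E[X | bag 2] = (2+8+4+12)/4 = 13/2.
E[X | bag 3] = (11+5)/2 = 8.
E[X | bag 4] = (9+10)/2 = 19/2.
E[X] = (2/5)·(24/5) + (2/5)·(13/2) + (1/10)·(8) + (1/10)·(19/2) = 627/100.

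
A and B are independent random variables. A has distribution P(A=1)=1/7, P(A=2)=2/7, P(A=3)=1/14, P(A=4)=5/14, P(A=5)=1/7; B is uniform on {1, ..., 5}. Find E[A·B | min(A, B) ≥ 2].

287/24

P(min(A, B) ≥ 2) = 24/35.
Summing AB·P(x,y) over outcomes with min(A, B) ≥ 2 gives 41/5.
E[A·B | min(A, B) ≥ 2] = (41/5) / (24/35) = 287/24.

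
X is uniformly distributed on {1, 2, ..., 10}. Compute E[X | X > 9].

10

Given X > 9, X is equally likely to be any of {10}.
E[X | X > 9] = (10) / 1 = 10.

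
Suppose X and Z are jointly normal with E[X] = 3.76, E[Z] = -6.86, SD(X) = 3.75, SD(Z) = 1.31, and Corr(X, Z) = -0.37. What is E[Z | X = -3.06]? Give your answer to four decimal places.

E[Z | X=x] = μ_Z + ρ(σ_Z/σ_X)(x − μ_X) for jointly normal variables.
E[Z | X=-3.06] = -6.86 + (-0.37)·(1.31/3.75)·(-3.06 − (3.76)) = -6.86 + (-0.12925)·(-6.82) = -5.9785.

-5.9785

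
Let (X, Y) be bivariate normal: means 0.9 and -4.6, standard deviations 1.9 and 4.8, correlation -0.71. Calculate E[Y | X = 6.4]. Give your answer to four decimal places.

-14.4653

For a bivariate normal, E[Y | X=x] = μ_Y + ρ·(σ_Y/σ_X)·(x − μ_X).
E[Y | X=6.4] = -4.6 + (-0.71)·(4.8/1.9)·(6.4 − (0.9)) = -4.6 + (-1.793684)·(5.5) = -14.4653.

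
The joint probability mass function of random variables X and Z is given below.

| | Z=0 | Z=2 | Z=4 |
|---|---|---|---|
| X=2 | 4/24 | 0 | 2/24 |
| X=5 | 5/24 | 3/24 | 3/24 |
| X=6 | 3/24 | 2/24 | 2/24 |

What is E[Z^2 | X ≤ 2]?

16/3

P(X ≤ 2) = 1/4.
Σ Z^2·P over the event = 0·(4/24) + 16·(2/24) = 4/3.
E[Z^2 | X ≤ 2] = (4/3) / (1/4) = 16/3.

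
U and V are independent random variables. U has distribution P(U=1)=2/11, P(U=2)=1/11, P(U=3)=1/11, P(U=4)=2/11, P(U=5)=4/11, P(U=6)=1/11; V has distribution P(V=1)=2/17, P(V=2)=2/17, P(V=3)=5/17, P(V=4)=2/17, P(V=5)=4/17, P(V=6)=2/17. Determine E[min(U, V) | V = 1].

P(V = 1) = 2/17.
Summing min(U,V)·P(x,y) over outcomes with V = 1 gives 2/17.
E[min(U, V) | V = 1] = (2/17) / (2/17) = 1.

1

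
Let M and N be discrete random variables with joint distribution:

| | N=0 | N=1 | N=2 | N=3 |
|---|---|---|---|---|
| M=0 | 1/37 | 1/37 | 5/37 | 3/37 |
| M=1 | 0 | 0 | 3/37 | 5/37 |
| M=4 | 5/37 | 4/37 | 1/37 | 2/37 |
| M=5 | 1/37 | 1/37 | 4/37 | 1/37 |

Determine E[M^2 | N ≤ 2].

P(N ≤ 2) = 26/37.
Summing M^2·P(M=x,N=y) over the conditioning event gives 313/37.
E[M^2 | N ≤ 2] = (313/37) / (26/37) = 313/26.

313/26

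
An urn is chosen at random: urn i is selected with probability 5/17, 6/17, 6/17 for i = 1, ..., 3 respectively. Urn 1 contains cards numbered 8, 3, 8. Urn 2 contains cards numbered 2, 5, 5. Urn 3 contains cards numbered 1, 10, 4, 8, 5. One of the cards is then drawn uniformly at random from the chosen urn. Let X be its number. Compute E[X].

1339/255

E[X | urn 1] = (8+3+8)/3 = 19/3.
E[X | urn 2] = (2+5+5)/3 = 4.
E[X | urn 3] = (1+10+4+8+5)/5 = 28/5.
By the law of total expectation,
E[X] = (5/17)·(19/3) + (6/17)·(4) + (6/17)·(28/5) = 1339/255.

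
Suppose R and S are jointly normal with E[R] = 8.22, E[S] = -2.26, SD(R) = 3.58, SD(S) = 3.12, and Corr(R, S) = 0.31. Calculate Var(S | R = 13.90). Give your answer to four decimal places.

8.7989

For a bivariate normal, Var(S | R=x) = σ_S²(1 − ρ²).
Var(S | R=13.90) = (3.12)²·(1 − (0.31)²) = 9.7344·0.9039 = 8.7989.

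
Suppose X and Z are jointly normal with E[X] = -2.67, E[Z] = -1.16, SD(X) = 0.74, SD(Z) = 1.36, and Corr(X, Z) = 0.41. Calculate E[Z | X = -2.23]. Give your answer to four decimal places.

-0.8285

E[Z | X=x] = μ_Z + ρ(σ_Z/σ_X)(x − μ_X) for jointly normal variables.
E[Z | X=-2.23] = -1.16 + (0.41)·(1.36/0.74)·(-2.23 − (-2.67)) = -1.16 + (0.75351)·(0.44) = -0.8285.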